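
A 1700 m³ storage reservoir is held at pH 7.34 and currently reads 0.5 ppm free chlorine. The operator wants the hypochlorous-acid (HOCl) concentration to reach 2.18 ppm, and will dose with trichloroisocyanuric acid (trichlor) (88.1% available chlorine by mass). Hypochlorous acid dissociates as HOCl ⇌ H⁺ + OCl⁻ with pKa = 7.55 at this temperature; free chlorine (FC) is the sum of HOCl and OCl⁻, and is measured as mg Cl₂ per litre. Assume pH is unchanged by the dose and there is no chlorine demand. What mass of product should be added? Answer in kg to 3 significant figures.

5.84 kg

Volume: 1700 m³ = 1,700,000 L.
[OCl⁻]/[HOCl] = 10^(pH − pKa) = 10^(7.34 − 7.55) = 0.6166; fraction as HOCl = 1/(1 + 0.6166) = 0.6186.
Free chlorine required for 2.18 ppm HOCl: 2.18 / 0.6186 = 3.524 ppm.
FC to add: 3.524 − 0.5 = 3.024 mg/L as Cl₂.
Cl₂ equivalent: 3.024 mg/L × 1,700,000 L = 5141 g.
Product at 88.1% available Cl: 5141 / 0.881 = 5836 g.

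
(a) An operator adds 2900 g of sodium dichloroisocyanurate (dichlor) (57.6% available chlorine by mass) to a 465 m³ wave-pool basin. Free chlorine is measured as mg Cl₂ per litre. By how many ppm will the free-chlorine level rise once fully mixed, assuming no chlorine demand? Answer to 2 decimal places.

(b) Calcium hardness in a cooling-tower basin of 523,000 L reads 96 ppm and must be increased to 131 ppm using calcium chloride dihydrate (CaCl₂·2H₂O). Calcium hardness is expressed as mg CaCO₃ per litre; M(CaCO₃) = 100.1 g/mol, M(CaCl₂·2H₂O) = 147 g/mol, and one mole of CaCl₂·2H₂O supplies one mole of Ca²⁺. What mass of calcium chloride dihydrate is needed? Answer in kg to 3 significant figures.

(a) 3.59 ppm; (b) 26.9 kg

(a) Volume: 465 m³ = 465,000 L.
(a) Available chlorine delivered: 2900 g × 0.576 = 1670 g as Cl₂.
(a) Concentration rise: 1670 g / 465,000 L = 3.592 mg/L = 3.59 ppm.

(b) Hardness to add: (131 − 96) = 35 mg/L as CaCO₃ × 523,000 L = 18,300 g as CaCO₃.
(b) Moles of Ca²⁺ (1 mol Ca²⁺ ≡ 1 mol CaCO₃): 18,300 / 100.1 g/mol = 182.9 mol.
(b) Mass of CaCl₂·2H₂O: 182.9 × 147 = 26,880 g.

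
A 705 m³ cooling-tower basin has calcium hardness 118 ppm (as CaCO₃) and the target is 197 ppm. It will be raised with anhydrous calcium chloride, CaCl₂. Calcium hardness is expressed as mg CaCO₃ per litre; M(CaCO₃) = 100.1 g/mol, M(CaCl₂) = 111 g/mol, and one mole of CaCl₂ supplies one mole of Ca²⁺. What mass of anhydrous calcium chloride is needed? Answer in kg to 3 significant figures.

Volume: 705 m³ = 705,000 L.
Hardness to add: (197 − 118) = 79 mg/L as CaCO₃ × 705,000 L = 55,700 g as CaCO₃.
Moles of Ca²⁺ (1 mol Ca²⁺ ≡ 1 mol CaCO₃): 55,700 / 100.1 g/mol = 556.4 mol.
Mass of CaCl₂: 556.4 × 111 = 61,760 g.

61.8 kg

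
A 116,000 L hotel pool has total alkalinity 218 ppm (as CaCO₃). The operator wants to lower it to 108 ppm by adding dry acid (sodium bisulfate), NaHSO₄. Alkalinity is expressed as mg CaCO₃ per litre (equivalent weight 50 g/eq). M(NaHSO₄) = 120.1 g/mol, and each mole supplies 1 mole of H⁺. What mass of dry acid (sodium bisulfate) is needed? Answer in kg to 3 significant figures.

Alkalinity to neutralize: (218 − 108) = 110 mg/L as CaCO₃ × 116,000 L = 12,760 g as CaCO₃.
Equivalents of H⁺ required: 12,760 ÷ 50 g/eq = 255.2 eq = 255.2 mol NaHSO₄.
Mass of NaHSO₄: 255.2 × 120.1 = 30,650 g.

30.6 kg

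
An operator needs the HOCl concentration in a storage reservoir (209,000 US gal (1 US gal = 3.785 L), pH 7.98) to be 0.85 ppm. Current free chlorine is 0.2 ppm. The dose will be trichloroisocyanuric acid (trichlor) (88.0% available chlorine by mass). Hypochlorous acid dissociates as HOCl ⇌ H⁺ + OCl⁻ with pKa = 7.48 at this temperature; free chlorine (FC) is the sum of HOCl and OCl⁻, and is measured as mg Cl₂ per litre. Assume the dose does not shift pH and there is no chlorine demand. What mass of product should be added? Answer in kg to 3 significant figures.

3.00 kg

Volume: 209,000 US gal × 3.785 L/gal = 791,065 L.
[OCl⁻]/[HOCl] = 10^(pH − pKa) = 10^(7.98 − 7.48) = 3.162; fraction as HOCl = 1/(1 + 3.162) = 0.2403.
Free chlorine required for 0.85 ppm HOCl: 0.85 / 0.2403 = 3.538 ppm.
FC to add: 3.538 − 0.2 = 3.338 mg/L as Cl₂.
Cl₂ equivalent: 3.338 mg/L × 791,065 L = 2641 g.
Product at 88.0% available Cl: 2641 / 0.88 = 3001 g.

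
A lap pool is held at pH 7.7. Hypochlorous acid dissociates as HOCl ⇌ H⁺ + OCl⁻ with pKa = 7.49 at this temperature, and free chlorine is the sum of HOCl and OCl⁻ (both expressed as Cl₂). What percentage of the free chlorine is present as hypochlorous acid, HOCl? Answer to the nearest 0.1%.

38.1%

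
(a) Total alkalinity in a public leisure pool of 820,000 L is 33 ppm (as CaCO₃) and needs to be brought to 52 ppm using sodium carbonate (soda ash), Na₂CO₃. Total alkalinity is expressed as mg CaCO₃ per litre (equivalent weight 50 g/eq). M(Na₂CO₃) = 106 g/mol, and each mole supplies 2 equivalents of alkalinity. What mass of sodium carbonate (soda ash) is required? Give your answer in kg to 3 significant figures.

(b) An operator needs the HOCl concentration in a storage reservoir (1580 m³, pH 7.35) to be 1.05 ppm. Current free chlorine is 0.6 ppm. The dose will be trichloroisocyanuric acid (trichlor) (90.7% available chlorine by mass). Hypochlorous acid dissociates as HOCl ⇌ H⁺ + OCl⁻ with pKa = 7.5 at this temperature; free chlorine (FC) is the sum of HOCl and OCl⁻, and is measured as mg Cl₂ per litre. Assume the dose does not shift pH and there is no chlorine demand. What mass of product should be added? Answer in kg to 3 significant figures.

(a) 16.5 kg; (b) 2.08 kg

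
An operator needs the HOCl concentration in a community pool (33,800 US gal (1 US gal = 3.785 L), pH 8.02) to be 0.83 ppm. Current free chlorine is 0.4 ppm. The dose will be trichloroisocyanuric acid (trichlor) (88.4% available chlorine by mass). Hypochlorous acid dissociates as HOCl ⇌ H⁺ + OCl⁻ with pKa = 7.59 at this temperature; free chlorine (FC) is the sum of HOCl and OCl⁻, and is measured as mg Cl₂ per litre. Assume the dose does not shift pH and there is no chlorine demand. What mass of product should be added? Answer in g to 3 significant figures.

Volume: 33,800 US gal × 3.785 L/gal = 127,933 L.
[OCl⁻]/[HOCl] = 10^(pH − pKa) = 10^(8.02 − 7.59) = 2.692; fraction as HOCl = 1/(1 + 2.692) = 0.2709.
Free chlorine required for 0.83 ppm HOCl: 0.83 / 0.2709 = 3.064 ppm.
FC to add: 3.064 − 0.4 = 2.664 mg/L as Cl₂.
Cl₂ equivalent: 2.664 mg/L × 127,933 L = 340.8 g.
Product at 88.4% available Cl: 340.8 / 0.884 = 385.5 g.

386 g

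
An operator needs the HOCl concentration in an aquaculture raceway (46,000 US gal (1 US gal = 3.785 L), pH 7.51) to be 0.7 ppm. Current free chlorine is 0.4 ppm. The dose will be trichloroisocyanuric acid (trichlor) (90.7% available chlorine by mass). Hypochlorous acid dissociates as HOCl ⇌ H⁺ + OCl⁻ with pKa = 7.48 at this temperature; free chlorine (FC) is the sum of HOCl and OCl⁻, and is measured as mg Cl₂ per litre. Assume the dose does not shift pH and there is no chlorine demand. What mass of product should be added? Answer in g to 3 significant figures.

Volume: 46,000 US gal × 3.785 L/gal = 174,110 L.
[OCl⁻]/[HOCl] = 10^(pH − pKa) = 10^(7.51 − 7.48) = 1.072; fraction as HOCl = 1/(1 + 1.072) = 0.4827.
Free chlorine required for 0.7 ppm HOCl: 0.7 / 0.4827 = 1.45 ppm.
FC to add: 1.45 − 0.4 = 1.05 mg/L as Cl₂.
Cl₂ equivalent: 1.05 mg/L × 174,110 L = 182.8 g.
Product at 90.7% available Cl: 182.8 / 0.907 = 201.6 g.

202 g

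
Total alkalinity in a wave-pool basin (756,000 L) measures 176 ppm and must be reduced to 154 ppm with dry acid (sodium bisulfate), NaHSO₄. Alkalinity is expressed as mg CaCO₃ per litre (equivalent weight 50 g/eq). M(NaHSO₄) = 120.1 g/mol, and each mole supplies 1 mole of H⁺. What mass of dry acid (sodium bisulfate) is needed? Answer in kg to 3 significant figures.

40.0 kg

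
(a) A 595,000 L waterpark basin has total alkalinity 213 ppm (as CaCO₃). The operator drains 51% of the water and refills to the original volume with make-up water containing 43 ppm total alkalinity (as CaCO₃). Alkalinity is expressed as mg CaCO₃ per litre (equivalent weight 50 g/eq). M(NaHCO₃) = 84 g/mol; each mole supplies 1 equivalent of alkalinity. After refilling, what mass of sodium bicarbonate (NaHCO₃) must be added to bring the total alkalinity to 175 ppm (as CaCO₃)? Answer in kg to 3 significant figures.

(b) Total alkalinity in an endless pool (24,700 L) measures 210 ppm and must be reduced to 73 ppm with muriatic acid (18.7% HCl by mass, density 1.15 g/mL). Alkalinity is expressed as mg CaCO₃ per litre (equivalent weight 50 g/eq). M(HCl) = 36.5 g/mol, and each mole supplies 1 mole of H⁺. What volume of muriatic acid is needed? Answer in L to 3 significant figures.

(a) 48.7 kg; (b) 11.5 L

(a) After draining 51% and refilling: 213 × 0.49 + 43 × 0.51 = 126.3 ppm.
(a) Deficit to target: 175 − 126.3 = 48.7 mg/L.
(a) As CaCO₃: 48.7 mg/L × 595,000 L = 28,980 g; ÷ 50 g/eq ÷ 1 = 579.5 mol NaHCO₃.
(a) Mass: 579.5 × 84 = 48,680 g.

(b) Alkalinity to neutralize: (210 − 73) = 137 mg/L as CaCO₃ × 24,700 L = 3384 g as CaCO₃.
(b) Equivalents of H⁺ required: 3384 ÷ 50 g/eq = 67.68 eq = 67.68 mol HCl.
(b) Mass of HCl: 67.68 × 36.5 = 2470 g.
(b) Mass of 18.7% solution: 2470 / 0.187 = 13,210 g.
(b) Volume: 13,210 g ÷ 1.15 g/mL = 11,490 mL.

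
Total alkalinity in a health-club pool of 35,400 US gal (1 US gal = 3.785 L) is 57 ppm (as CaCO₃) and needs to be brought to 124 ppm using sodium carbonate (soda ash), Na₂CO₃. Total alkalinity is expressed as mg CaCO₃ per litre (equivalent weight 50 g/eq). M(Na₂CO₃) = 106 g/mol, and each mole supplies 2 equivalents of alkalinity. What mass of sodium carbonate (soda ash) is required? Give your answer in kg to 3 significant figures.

9.52 kg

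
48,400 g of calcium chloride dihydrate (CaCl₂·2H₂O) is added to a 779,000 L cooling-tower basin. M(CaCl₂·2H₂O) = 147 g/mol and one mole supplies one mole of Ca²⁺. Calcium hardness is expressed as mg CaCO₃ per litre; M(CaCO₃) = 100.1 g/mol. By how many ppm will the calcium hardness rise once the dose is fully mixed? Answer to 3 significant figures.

Moles of Ca²⁺: 48,400 g ÷ 147 g/mol = 329.3 mol.
As CaCO₃: 329.3 mol × 100.1 g/mol = 32,960 g.
Rise: 32,960 g / 779,000 L × 1000 = 42.31 mg/L.

42.3 ppm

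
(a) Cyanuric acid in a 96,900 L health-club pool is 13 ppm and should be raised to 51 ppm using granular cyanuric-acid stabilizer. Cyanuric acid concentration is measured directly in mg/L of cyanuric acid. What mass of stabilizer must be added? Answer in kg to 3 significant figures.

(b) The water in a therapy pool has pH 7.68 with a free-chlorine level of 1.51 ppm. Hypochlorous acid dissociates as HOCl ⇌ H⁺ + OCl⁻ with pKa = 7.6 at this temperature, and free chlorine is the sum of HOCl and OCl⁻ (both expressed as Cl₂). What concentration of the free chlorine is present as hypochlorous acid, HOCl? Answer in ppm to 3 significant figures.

(a) 3.68 kg; (b) 0.686 ppm

(a) CYA to add: (51 − 13) = 38 mg/L × 96,900 L = 3682 g cyanuric acid.

(b) [OCl⁻]/[HOCl] = 10^(pH − pKa) = 10^(7.68 − 7.6) = 10^0.08 = 1.202.
(b) Fraction as HOCl = 1 / (1 + 1.202) = 0.4541.
(b) HOCl = 0.4541 × 1.51 ppm = 0.6857 ppm.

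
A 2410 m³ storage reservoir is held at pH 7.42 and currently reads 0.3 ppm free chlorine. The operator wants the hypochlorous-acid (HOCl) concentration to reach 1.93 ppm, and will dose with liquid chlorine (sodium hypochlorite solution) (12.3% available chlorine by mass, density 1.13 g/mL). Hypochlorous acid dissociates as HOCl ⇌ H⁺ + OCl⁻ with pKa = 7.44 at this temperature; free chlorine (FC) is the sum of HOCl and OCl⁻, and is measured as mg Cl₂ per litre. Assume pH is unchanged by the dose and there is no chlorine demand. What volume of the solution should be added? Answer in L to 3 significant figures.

60.2 L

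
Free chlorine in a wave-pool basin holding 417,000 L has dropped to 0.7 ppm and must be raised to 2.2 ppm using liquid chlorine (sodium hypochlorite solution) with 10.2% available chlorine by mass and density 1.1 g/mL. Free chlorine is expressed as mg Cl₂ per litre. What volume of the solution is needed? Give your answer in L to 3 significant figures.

5.57 L

Chlorine deficit: 2.2 − 0.7 = 1.5 ppm = 1.5 mg/L as Cl₂.
Cl₂ equivalent needed: 1.5 mg/L × 417,000 L = 625,500 mg = 625.5 g.
Product at 10.2% available chlorine: 625.5 / 0.102 = 6132 g.
Volume at density 1.1 g/mL: 6132 g ÷ 1.1 g/mL = 5575 mL.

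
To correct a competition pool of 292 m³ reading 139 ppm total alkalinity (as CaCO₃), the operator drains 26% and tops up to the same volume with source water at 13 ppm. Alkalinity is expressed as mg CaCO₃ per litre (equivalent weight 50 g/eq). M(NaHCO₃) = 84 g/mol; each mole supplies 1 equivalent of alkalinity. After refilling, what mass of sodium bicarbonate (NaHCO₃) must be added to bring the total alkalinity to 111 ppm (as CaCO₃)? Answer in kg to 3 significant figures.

Volume: 292 m³ = 292,000 L.
After draining 26% and refilling: 139 × 0.74 + 13 × 0.26 = 106.24 ppm.
Deficit to target: 111 − 106.24 = 4.76 mg/L.
As CaCO₃: 4.76 mg/L × 292,000 L = 1390 g; ÷ 50 g/eq ÷ 1 = 27.8 mol NaHCO₃.
Mass: 27.8 × 84 = 2335 g.

2.34 kg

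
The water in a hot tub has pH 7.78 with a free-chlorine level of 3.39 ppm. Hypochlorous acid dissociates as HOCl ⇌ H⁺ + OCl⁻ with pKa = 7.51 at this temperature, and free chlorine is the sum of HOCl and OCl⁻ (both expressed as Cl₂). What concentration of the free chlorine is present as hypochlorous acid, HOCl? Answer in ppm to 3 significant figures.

[OCl⁻]/[HOCl] = 10^(pH − pKa) = 10^(7.78 − 7.51) = 10^0.27 = 1.862.
Fraction as HOCl = 1 / (1 + 1.862) = 0.3494.
HOCl = 0.3494 × 3.39 ppm = 1.184 ppm.

1.18 ppm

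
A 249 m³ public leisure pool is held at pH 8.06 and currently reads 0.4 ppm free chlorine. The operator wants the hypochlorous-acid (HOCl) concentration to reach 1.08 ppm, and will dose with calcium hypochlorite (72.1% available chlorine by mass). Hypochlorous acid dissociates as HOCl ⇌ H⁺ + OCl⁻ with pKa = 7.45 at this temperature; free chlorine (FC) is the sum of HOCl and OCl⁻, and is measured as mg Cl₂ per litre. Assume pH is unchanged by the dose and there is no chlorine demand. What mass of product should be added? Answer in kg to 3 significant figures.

Volume: 249 m³ = 249,000 L.
[OCl⁻]/[HOCl] = 10^(pH − pKa) = 10^(8.06 − 7.45) = 4.074; fraction as HOCl = 1/(1 + 4.074) = 0.1971.
Free chlorine required for 1.08 ppm HOCl: 1.08 / 0.1971 = 5.48 ppm.
FC to add: 5.48 − 0.4 = 5.08 mg/L as Cl₂.
Cl₂ equivalent: 5.08 mg/L × 249,000 L = 1265 g.
Product at 72.1% available Cl: 1265 / 0.721 = 1754 g.

1.75 kg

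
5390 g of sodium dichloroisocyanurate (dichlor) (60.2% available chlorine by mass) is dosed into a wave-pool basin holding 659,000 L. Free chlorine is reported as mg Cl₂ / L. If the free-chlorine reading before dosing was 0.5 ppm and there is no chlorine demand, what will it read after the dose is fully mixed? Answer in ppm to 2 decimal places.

5.42 ppm

Available chlorine delivered: 5390 g × 0.602 = 3245 g as Cl₂.
Concentration rise: 3245 g / 659,000 L = 4.924 mg/L = 4.92 ppm.
Final FC: 0.5 + 4.92 = 5.42 ppm.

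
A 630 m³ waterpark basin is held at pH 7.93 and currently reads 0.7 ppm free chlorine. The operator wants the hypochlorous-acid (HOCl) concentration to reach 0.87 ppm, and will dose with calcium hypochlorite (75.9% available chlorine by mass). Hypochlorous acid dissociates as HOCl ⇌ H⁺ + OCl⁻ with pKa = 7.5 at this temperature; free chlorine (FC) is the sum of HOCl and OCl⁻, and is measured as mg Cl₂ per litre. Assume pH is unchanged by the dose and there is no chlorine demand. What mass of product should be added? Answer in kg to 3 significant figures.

2.08 kg

Volume: 630 m³ = 630,000 L.
[OCl⁻]/[HOCl] = 10^(pH − pKa) = 10^(7.93 − 7.5) = 2.692; fraction as HOCl = 1/(1 + 2.692) = 0.2709.
Free chlorine required for 0.87 ppm HOCl: 0.87 / 0.2709 = 3.212 ppm.
FC to add: 3.212 − 0.7 = 2.512 mg/L as Cl₂.
Cl₂ equivalent: 2.512 mg/L × 630,000 L = 1582 g.
Product at 75.9% available Cl: 1582 / 0.759 = 2085 g.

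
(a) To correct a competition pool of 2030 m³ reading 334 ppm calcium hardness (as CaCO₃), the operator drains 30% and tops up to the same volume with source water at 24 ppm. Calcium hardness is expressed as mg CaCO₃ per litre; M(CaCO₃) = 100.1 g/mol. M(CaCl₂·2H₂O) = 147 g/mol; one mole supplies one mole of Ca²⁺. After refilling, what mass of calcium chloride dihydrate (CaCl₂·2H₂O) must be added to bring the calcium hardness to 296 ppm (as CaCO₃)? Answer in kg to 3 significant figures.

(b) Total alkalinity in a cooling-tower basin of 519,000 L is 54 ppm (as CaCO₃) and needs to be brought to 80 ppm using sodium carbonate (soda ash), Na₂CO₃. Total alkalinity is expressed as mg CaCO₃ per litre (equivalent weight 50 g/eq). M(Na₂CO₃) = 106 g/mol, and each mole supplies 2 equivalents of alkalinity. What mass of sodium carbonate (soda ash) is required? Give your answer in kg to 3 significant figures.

(a) Volume: 2030 m³ = 2,030,000 L.
(a) After draining 30% and refilling: 334 × 0.70 + 24 × 0.30 = 241 ppm.
(a) Deficit to target: 296 − 241 = 55 mg/L.
(a) As CaCO₃: 55 mg/L × 2,030,000 L = 111,700 g; ÷ 100.1 = 1115 mol Ca²⁺.
(a) Mass: 1115 × 147 = 164,000 g.

(b) Alkalinity to add: (80 − 54) = 26 mg/L as CaCO₃ × 519,000 L = 13,490 g as CaCO₃.
(b) Equivalents: 13,490 g ÷ 50 g/eq = 269.9 eq.
(b) Each mole of Na₂CO₃ supplies 2 eq, so 269.9 / 2 = 134.9 mol.
(b) Mass: 134.9 mol × 106 g/mol = 14,300 g.

(a) 164 kg; (b) 14.3 kg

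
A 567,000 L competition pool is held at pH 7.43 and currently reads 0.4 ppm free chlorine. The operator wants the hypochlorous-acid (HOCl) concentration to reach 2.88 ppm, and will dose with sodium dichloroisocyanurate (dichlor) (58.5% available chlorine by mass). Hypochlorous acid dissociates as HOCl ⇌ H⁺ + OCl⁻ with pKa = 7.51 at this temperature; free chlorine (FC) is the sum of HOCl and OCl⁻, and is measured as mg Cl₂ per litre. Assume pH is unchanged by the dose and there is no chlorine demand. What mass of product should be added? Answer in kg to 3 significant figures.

4.73 kg

[OCl⁻]/[HOCl] = 10^(pH − pKa) = 10^(7.43 − 7.51) = 0.8318; fraction as HOCl = 1/(1 + 0.8318) = 0.5459.
Free chlorine required for 2.88 ppm HOCl: 2.88 / 0.5459 = 5.275 ppm.
FC to add: 5.275 − 0.4 = 4.875 mg/L as Cl₂.
Cl₂ equivalent: 4.875 mg/L × 567,000 L = 2764 g.
Product at 58.5% available Cl: 2764 / 0.585 = 4725 g.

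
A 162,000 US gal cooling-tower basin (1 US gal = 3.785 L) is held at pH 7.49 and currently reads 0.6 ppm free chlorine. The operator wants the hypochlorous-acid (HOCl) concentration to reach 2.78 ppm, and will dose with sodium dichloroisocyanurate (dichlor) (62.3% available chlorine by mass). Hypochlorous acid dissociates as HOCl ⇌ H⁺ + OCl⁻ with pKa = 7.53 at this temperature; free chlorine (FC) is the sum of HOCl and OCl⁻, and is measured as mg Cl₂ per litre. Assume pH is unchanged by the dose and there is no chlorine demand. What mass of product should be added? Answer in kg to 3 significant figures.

4.64 kg

Volume: 162,000 US gal × 3.785 L/gal = 613,170 L.
[OCl⁻]/[HOCl] = 10^(pH − pKa) = 10^(7.49 − 7.53) = 0.912; fraction as HOCl = 1/(1 + 0.912) = 0.523.
Free chlorine required for 2.78 ppm HOCl: 2.78 / 0.523 = 5.315 ppm.
FC to add: 5.315 − 0.6 = 4.715 mg/L as Cl₂.
Cl₂ equivalent: 4.715 mg/L × 613,170 L = 2891 g.
Product at 62.3% available Cl: 2891 / 0.623 = 4641 g.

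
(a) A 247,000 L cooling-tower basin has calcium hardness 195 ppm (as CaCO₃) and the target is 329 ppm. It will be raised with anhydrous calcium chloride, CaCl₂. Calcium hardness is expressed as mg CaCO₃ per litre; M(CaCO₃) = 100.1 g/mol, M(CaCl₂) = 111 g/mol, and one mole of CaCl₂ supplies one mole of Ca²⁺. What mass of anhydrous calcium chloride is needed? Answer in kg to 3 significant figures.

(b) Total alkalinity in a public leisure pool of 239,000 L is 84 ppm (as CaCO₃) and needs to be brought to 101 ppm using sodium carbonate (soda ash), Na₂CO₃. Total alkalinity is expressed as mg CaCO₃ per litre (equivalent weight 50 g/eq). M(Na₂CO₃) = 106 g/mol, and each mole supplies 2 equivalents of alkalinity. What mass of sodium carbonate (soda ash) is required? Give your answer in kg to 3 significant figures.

(a) 36.7 kg; (b) 4.31 kg

(a) Hardness to add: (329 − 195) = 134 mg/L as CaCO₃ × 247,000 L = 33,100 g as CaCO₃.
(a) Moles of Ca²⁺ (1 mol Ca²⁺ ≡ 1 mol CaCO₃): 33,100 / 100.1 g/mol = 330.6 mol.
(a) Mass of CaCl₂: 330.6 × 111 = 36,700 g.

(b) Alkalinity to add: (101 − 84) = 17 mg/L as CaCO₃ × 239,000 L = 4063 g as CaCO₃.
(b) Equivalents: 4063 g ÷ 50 g/eq = 81.26 eq.
(b) Each mole of Na₂CO₃ supplies 2 eq, so 81.26 / 2 = 40.63 mol.
(b) Mass: 40.63 mol × 106 g/mol = 4307 g.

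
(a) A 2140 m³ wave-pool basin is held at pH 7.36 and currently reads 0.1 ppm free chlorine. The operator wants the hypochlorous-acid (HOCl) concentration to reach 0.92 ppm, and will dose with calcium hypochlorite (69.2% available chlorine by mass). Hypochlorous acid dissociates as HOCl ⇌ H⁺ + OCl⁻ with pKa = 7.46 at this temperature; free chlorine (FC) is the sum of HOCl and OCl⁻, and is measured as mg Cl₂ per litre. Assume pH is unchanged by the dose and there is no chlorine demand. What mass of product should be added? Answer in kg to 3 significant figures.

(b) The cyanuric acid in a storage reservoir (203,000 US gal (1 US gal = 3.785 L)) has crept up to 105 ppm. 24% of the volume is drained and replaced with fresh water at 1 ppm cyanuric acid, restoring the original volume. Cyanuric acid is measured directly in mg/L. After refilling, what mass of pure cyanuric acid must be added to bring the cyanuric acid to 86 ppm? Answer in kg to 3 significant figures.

(a) Volume: 2140 m³ = 2,140,000 L.
(a) [OCl⁻]/[HOCl] = 10^(pH − pKa) = 10^(7.36 − 7.46) = 0.7943; fraction as HOCl = 1/(1 + 0.7943) = 0.5573.
(a) Free chlorine required for 0.92 ppm HOCl: 0.92 / 0.5573 = 1.651 ppm.
(a) FC to add: 1.651 − 0.1 = 1.551 mg/L as Cl₂.
(a) Cl₂ equivalent: 1.551 mg/L × 2,140,000 L = 3319 g.
(a) Product at 69.2% available Cl: 3319 / 0.692 = 4796 g.

(b) Volume: 203,000 US gal × 3.785 L/gal = 768,355 L.
(b) After draining 24% and refilling: 105 × 0.76 + 1 × 0.24 = 80.04 ppm.
(b) Deficit to target: 86 − 80.04 = 5.96 mg/L.
(b) Mass: 5.96 mg/L × 768,355 L = 4579 g cyanuric acid.

(a) 4.80 kg; (b) 4.58 kg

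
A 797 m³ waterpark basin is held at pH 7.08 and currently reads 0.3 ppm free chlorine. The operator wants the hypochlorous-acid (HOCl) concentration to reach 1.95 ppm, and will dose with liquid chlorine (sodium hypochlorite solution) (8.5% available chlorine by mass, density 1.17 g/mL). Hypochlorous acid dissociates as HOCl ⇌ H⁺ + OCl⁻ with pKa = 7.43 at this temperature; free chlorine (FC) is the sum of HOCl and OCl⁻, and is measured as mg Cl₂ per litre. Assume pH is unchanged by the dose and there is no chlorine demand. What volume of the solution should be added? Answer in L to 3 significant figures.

20.2 L

Volume: 797 m³ = 797,000 L.
[OCl⁻]/[HOCl] = 10^(pH − pKa) = 10^(7.08 − 7.43) = 0.4467; fraction as HOCl = 1/(1 + 0.4467) = 0.6912.
Free chlorine required for 1.95 ppm HOCl: 1.95 / 0.6912 = 2.821 ppm.
FC to add: 2.821 − 0.3 = 2.521 mg/L as Cl₂.
Cl₂ equivalent: 2.521 mg/L × 797,000 L = 2009 g.
Product at 8.5% available Cl: 2009 / 0.085 = 23,640 g.
Volume: 23,640 g ÷ 1.17 g/mL = 20,200 mL.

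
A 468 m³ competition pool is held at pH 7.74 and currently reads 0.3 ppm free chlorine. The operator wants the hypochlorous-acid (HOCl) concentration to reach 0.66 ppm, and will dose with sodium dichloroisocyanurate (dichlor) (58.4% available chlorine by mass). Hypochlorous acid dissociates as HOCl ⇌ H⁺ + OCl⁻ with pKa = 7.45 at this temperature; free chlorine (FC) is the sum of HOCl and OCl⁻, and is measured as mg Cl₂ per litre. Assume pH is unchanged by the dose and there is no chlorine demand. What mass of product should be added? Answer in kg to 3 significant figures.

1.32 kg

Volume: 468 m³ = 468,000 L.
[OCl⁻]/[HOCl] = 10^(pH − pKa) = 10^(7.74 − 7.45) = 1.95; fraction as HOCl = 1/(1 + 1.95) = 0.339.
Free chlorine required for 0.66 ppm HOCl: 0.66 / 0.339 = 1.947 ppm.
FC to add: 1.947 − 0.3 = 1.647 mg/L as Cl₂.
Cl₂ equivalent: 1.647 mg/L × 468,000 L = 770.7 g.
Product at 58.4% available Cl: 770.7 / 0.584 = 1320 g.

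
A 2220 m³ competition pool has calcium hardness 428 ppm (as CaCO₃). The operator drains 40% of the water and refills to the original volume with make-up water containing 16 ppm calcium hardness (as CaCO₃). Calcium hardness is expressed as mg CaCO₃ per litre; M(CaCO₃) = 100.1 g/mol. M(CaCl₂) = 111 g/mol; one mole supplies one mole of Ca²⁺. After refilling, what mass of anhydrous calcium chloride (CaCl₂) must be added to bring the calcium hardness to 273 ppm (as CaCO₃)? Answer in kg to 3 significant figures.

24.1 kg

Volume: 2220 m³ = 2,220,000 L.
After draining 40% and refilling: 428 × 0.60 + 16 × 0.40 = 263.2 ppm.
Deficit to target: 273 − 263.2 = 9.8 mg/L.
As CaCO₃: 9.8 mg/L × 2,220,000 L = 21,760 g; ÷ 100.1 = 217.3 mol Ca²⁺.
Mass: 217.3 × 111 = 24,130 g.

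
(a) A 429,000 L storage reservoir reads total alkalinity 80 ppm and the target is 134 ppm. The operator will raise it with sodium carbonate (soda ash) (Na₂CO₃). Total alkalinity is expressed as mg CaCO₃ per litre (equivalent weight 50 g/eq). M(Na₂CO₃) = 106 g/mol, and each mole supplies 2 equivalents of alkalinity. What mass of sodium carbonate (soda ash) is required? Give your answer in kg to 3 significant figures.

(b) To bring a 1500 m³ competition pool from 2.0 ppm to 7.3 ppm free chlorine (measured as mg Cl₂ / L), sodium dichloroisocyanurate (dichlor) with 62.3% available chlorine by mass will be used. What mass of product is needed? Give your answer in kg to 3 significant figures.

(a) 24.6 kg; (b) 12.8 kg

(a) Alkalinity to add: (134 − 80) = 54 mg/L as CaCO₃ × 429,000 L = 23,170 g as CaCO₃.
(a) Equivalents: 23,170 g ÷ 50 g/eq = 463.3 eq.
(a) Each mole of Na₂CO₃ supplies 2 eq, so 463.3 / 2 = 231.7 mol.
(a) Mass: 231.7 mol × 106 g/mol = 24,560 g.

(b) Volume: 1500 m³ = 1,500,000 L.
(b) Chlorine deficit: 7.3 − 2.0 = 5.3 ppm = 5.3 mg/L as Cl₂.
(b) Cl₂ equivalent needed: 5.3 mg/L × 1,500,000 L = 7,950,000 mg = 7950 g.
(b) Product at 62.3% available chlorine: 7950 / 0.623 = 12,760 g.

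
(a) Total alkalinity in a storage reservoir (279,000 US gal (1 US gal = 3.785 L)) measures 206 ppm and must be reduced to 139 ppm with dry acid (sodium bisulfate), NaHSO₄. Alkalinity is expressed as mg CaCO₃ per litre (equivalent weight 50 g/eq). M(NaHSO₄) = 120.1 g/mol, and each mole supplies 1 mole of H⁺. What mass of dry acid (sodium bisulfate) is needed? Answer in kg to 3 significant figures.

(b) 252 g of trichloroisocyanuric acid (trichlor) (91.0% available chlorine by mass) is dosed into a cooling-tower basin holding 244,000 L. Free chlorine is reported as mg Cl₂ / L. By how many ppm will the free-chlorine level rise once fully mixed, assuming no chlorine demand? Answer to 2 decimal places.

(a) 170 kg; (b) 0.94 ppm

(a) Volume: 279,000 US gal × 3.785 L/gal = 1,056,015 L.
(a) Alkalinity to neutralize: (206 − 139) = 67 mg/L as CaCO₃ × 1,056,015 L = 70,750 g as CaCO₃.
(a) Equivalents of H⁺ required: 70,750 ÷ 50 g/eq = 1415 eq = 1415 mol NaHSO₄.
(a) Mass of NaHSO₄: 1415 × 120.1 = 169,900 g.

(b) Available chlorine delivered: 252 g × 0.91 = 229.3 g as Cl₂.
(b) Concentration rise: 229.3 g / 244,000 L = 0.9398 mg/L = 0.94 ppm.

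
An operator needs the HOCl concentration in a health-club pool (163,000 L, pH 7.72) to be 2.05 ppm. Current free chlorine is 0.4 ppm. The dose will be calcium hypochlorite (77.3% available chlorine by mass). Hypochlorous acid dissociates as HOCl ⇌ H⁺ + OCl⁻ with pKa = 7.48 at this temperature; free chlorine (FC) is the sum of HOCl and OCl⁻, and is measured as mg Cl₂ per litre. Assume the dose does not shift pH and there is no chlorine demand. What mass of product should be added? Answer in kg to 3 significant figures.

1.10 kg

[OCl⁻]/[HOCl] = 10^(pH − pKa) = 10^(7.72 − 7.48) = 1.738; fraction as HOCl = 1/(1 + 1.738) = 0.3653.
Free chlorine required for 2.05 ppm HOCl: 2.05 / 0.3653 = 5.612 ppm.
FC to add: 5.612 − 0.4 = 5.212 mg/L as Cl₂.
Cl₂ equivalent: 5.212 mg/L × 163,000 L = 849.6 g.
Product at 77.3% available Cl: 849.6 / 0.773 = 1099 g.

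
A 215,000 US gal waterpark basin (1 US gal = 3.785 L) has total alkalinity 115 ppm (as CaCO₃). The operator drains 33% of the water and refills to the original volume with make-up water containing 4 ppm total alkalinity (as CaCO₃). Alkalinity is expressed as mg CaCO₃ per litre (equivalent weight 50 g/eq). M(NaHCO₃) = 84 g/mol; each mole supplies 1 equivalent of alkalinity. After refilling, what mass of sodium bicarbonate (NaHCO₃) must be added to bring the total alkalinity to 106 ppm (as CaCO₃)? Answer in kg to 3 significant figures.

37.8 kg

Volume: 215,000 US gal × 3.785 L/gal = 813,775 L.
After draining 33% and refilling: 115 × 0.67 + 4 × 0.33 = 78.37 ppm.
Deficit to target: 106 − 78.37 = 27.63 mg/L.
As CaCO₃: 27.63 mg/L × 813,775 L = 22,480 g; ÷ 50 g/eq ÷ 1 = 449.7 mol NaHCO₃.
Mass: 449.7 × 84 = 37,770 g.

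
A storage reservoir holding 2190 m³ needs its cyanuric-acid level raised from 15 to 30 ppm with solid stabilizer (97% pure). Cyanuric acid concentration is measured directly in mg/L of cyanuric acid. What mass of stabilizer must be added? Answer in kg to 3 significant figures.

Volume: 2190 m³ = 2,190,000 L.
CYA to add: (30 − 15) = 15 mg/L × 2,190,000 L = 32,850 g cyanuric acid.
At 97% purity: 32,850 / 0.97 = 33,870 g product.

33.9 kg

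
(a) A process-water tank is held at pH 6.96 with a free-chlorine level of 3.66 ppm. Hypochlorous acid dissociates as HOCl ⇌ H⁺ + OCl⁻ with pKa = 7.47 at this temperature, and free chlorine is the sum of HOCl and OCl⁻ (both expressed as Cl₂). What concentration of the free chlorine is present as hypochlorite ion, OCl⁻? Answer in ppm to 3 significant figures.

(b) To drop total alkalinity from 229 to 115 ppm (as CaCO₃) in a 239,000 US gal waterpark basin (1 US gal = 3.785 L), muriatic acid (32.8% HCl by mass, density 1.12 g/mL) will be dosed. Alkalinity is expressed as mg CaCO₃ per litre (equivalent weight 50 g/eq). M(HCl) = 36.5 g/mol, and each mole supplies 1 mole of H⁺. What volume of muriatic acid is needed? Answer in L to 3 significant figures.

(a) [OCl⁻]/[HOCl] = 10^(pH − pKa) = 10^(6.96 − 7.47) = 10^-0.51 = 0.309.
(a) Fraction as HOCl = 1 / (1 + 0.309) = 0.7639.
(a) OCl⁻ = (1 − 0.7639) × 3.66 ppm = 0.864 ppm.

(b) Volume: 239,000 US gal × 3.785 L/gal = 904,615 L.
(b) Alkalinity to neutralize: (229 − 115) = 114 mg/L as CaCO₃ × 904,615 L = 103,100 g as CaCO₃.
(b) Equivalents of H⁺ required: 103,100 ÷ 50 g/eq = 2063 eq = 2063 mol HCl.
(b) Mass of HCl: 2063 × 36.5 = 75,280 g.
(b) Mass of 32.8% solution: 75,280 / 0.328 = 229,500 g.
(b) Volume: 229,500 g ÷ 1.12 g/mL = 204,900 mL.

(a) 0.864 ppm; (b) 205 L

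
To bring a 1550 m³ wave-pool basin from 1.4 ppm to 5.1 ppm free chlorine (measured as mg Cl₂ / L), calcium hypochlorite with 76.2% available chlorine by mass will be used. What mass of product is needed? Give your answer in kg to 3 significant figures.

7.53 kg

Volume: 1550 m³ = 1,550,000 L.
Chlorine deficit: 5.1 − 1.4 = 3.7 ppm = 3.7 mg/L as Cl₂.
Cl₂ equivalent needed: 3.7 mg/L × 1,550,000 L = 5,735,000 mg = 5735 g.
Product at 76.2% available chlorine: 5735 / 0.762 = 7526 g.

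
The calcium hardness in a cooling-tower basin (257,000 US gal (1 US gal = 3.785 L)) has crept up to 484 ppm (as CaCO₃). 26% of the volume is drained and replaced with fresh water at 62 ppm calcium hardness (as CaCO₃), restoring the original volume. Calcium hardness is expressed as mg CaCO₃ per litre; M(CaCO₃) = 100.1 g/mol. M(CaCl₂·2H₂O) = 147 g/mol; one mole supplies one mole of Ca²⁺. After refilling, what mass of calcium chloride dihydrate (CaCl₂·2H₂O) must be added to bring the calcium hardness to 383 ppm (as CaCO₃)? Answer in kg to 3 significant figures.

12.5 kg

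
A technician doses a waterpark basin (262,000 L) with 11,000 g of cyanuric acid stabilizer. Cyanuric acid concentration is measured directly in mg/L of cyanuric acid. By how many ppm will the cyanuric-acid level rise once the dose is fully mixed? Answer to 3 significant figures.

42.0 ppm

Rise: 11,000 g / 262,000 L × 1000 = 41.98 mg/L.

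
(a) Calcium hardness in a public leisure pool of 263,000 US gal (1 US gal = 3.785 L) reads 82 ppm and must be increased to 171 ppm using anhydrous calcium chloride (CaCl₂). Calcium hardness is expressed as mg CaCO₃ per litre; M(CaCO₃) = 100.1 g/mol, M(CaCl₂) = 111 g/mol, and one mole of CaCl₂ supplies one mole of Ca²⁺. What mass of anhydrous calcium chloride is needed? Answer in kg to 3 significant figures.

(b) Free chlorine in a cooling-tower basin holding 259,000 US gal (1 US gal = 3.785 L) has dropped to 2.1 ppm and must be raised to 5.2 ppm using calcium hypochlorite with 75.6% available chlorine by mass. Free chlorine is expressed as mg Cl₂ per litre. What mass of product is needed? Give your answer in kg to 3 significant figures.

(a) Volume: 263,000 US gal × 3.785 L/gal = 995,455 L.
(a) Hardness to add: (171 − 82) = 89 mg/L as CaCO₃ × 995,455 L = 88,600 g as CaCO₃.
(a) Moles of Ca²⁺ (1 mol Ca²⁺ ≡ 1 mol CaCO₃): 88,600 / 100.1 g/mol = 885.1 mol.
(a) Mass of CaCl₂: 885.1 × 111 = 98,240 g.

(b) Volume: 259,000 US gal × 3.785 L/gal = 980,315 L.
(b) Chlorine deficit: 5.2 − 2.1 = 3.1 ppm = 3.1 mg/L as Cl₂.
(b) Cl₂ equivalent needed: 3.1 mg/L × 980,315 L = 3,039,000 mg = 3039 g.
(b) Product at 75.6% available chlorine: 3039 / 0.756 = 4020 g.

(a) 98.2 kg; (b) 4.02 kg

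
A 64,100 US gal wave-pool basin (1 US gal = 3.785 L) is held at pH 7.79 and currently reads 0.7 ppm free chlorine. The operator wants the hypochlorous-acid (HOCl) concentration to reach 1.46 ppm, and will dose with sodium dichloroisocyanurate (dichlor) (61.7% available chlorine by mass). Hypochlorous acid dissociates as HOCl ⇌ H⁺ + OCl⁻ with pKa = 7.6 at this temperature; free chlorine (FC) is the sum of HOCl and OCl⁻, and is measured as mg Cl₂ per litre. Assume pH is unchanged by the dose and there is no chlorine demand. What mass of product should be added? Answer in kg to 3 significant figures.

Volume: 64,100 US gal × 3.785 L/gal = 242,618 L.
[OCl⁻]/[HOCl] = 10^(pH − pKa) = 10^(7.79 − 7.6) = 1.549; fraction as HOCl = 1/(1 + 1.549) = 0.3923.
Free chlorine required for 1.46 ppm HOCl: 1.46 / 0.3923 = 3.721 ppm.
FC to add: 3.721 − 0.7 = 3.021 mg/L as Cl₂.
Cl₂ equivalent: 3.021 mg/L × 242,618 L = 733 g.
Product at 61.7% available Cl: 733 / 0.617 = 1188 g.

1.19 kg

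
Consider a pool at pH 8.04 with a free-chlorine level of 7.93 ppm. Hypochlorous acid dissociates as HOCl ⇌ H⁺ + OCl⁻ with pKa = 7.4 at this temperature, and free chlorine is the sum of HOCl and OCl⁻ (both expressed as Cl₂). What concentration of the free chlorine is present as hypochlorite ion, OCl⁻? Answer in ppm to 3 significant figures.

[OCl⁻]/[HOCl] = 10^(pH − pKa) = 10^(8.04 − 7.4) = 10^0.64 = 4.365.
Fraction as HOCl = 1 / (1 + 4.365) = 0.1864.
OCl⁻ = (1 − 0.1864) × 7.93 ppm = 6.452 ppm.

6.45 ppm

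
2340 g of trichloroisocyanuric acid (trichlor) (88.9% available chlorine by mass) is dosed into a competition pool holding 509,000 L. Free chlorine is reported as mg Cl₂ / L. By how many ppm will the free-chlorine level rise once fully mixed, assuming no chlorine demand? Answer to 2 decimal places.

Available chlorine delivered: 2340 g × 0.889 = 2080 g as Cl₂.
Concentration rise: 2080 g / 509,000 L = 4.087 mg/L = 4.09 ppm.

4.09 ppm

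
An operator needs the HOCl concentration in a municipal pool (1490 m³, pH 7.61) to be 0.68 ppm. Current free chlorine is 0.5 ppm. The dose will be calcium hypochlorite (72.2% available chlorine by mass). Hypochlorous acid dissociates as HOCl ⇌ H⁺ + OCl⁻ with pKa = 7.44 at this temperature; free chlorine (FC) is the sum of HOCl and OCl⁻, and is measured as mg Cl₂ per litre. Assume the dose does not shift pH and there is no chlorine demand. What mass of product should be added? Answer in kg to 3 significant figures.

Volume: 1490 m³ = 1,490,000 L.
[OCl⁻]/[HOCl] = 10^(pH − pKa) = 10^(7.61 − 7.44) = 1.479; fraction as HOCl = 1/(1 + 1.479) = 0.4034.
Free chlorine required for 0.68 ppm HOCl: 0.68 / 0.4034 = 1.686 ppm.
FC to add: 1.686 − 0.5 = 1.186 mg/L as Cl₂.
Cl₂ equivalent: 1.186 mg/L × 1,490,000 L = 1767 g.
Product at 72.2% available Cl: 1767 / 0.722 = 2447 g.

2.45 kg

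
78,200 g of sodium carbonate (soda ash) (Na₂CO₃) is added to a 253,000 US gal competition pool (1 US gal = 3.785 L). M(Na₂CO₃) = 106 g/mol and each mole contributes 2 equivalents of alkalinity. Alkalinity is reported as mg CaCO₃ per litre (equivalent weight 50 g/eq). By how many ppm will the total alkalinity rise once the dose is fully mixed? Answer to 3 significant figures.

Volume: 253,000 US gal × 3.785 L/gal = 957,605 L.
Moles of Na₂CO₃: 78,200 g ÷ 106 g/mol = 737.7 mol → 1475 eq of alkalinity.
As CaCO₃: 1475 eq × 50 g/eq = 73,770 g.
Rise: 73,770 g / 957,605 L × 1000 = 77.04 mg/L.

77.0 ppm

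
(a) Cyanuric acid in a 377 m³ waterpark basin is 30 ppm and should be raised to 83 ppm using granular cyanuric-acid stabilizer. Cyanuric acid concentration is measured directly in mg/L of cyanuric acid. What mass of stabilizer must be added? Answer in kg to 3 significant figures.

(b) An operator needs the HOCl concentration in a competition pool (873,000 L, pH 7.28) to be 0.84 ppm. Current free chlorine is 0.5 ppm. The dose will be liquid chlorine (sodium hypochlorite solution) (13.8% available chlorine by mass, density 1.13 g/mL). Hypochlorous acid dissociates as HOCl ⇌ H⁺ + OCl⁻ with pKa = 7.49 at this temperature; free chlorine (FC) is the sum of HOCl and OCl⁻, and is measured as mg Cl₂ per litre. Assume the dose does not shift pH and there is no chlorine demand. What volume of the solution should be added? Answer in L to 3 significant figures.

(a) Volume: 377 m³ = 377,000 L.
(a) CYA to add: (83 − 30) = 53 mg/L × 377,000 L = 19,980 g cyanuric acid.

(b) [OCl⁻]/[HOCl] = 10^(pH − pKa) = 10^(7.28 − 7.49) = 0.6166; fraction as HOCl = 1/(1 + 0.6166) = 0.6186.
(b) Free chlorine required for 0.84 ppm HOCl: 0.84 / 0.6186 = 1.358 ppm.
(b) FC to add: 1.358 − 0.5 = 0.8579 mg/L as Cl₂.
(b) Cl₂ equivalent: 0.8579 mg/L × 873,000 L = 749 g.
(b) Product at 13.8% available Cl: 749 / 0.138 = 5427 g.
(b) Volume: 5427 g ÷ 1.13 g/mL = 4803 mL.

(a) 20.0 kg; (b) 4.80 L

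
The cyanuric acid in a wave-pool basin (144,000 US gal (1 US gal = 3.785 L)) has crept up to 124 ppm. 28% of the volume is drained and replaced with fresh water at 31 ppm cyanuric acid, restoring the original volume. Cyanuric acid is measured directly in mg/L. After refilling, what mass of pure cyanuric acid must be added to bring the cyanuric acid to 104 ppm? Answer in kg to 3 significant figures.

Volume: 144,000 US gal × 3.785 L/gal = 545,040 L.
After draining 28% and refilling: 124 × 0.72 + 31 × 0.28 = 97.96 ppm.
Deficit to target: 104 − 97.96 = 6.04 mg/L.
Mass: 6.04 mg/L × 545,040 L = 3292 g cyanuric acid.

3.29 kg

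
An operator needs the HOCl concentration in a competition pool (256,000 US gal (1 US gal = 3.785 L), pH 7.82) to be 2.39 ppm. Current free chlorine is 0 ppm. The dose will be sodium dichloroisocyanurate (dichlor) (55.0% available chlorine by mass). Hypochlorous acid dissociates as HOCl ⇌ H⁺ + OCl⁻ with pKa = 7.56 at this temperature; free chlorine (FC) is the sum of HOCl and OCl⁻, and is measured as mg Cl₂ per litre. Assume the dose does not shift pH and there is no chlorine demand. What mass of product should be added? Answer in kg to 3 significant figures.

Volume: 256,000 US gal × 3.785 L/gal = 968,960 L.
[OCl⁻]/[HOCl] = 10^(pH − pKa) = 10^(7.82 − 7.56) = 1.82; fraction as HOCl = 1/(1 + 1.82) = 0.3546.
Free chlorine required for 2.39 ppm HOCl: 2.39 / 0.3546 = 6.739 ppm.
FC to add: 6.739 − 0 = 6.739 mg/L as Cl₂.
Cl₂ equivalent: 6.739 mg/L × 968,960 L = 6530 g.
Product at 55.0% available Cl: 6530 / 0.55 = 11,870 g.

11.9 kg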